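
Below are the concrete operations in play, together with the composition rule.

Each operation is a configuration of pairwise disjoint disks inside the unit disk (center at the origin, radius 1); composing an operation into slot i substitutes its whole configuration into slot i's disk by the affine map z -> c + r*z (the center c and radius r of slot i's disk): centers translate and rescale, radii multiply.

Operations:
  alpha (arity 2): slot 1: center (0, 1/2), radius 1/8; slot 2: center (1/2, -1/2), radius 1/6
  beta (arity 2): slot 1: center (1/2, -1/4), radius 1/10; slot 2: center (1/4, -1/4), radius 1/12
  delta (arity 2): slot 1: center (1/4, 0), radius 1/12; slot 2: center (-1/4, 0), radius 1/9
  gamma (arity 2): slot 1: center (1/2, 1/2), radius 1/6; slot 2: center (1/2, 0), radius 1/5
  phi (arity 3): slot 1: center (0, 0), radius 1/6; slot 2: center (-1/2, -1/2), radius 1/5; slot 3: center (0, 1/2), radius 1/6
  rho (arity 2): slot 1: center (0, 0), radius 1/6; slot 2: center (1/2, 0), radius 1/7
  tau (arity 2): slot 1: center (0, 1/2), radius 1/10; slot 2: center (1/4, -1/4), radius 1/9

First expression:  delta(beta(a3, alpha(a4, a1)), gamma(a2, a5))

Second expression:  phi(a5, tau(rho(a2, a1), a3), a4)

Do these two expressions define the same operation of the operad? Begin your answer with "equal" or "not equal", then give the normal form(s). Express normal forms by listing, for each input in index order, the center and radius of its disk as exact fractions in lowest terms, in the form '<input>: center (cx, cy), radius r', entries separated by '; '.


not equal; first: a1: center (79/288, -7/288), radius 1/864; a2: center (-7/36, 1/18), radius 1/54; a3: center (7/24, -1/48), radius 1/120; a4: center (13/48, -5/288), radius 1/1152; a5: center (-7/36, 0), radius 1/45; second: a1: center (-49/100, -2/5), radius 1/350; a2: center (-1/2, -2/5), radius 1/300; a3: center (-9/20, -11/20), radius 1/45; a4: center (0, 1/2), radius 1/6; a5: center (0, 0), radius 1/6

In normal form, the first expression is a1: center (79/288, -7/288), radius 1/864; a2: center (-7/36, 1/18), radius 1/54; a3: center (7/24, -1/48), radius 1/120; a4: center (13/48, -5/288), radius 1/1152; a5: center (-7/36, 0), radius 1/45
In normal form, the second expression is a1: center (-49/100, -2/5), radius 1/350; a2: center (-1/2, -2/5), radius 1/300; a3: center (-9/20, -11/20), radius 1/45; a4: center (0, 1/2), radius 1/6; a5: center (0, 0), radius 1/6
The normal forms differ: not equal.


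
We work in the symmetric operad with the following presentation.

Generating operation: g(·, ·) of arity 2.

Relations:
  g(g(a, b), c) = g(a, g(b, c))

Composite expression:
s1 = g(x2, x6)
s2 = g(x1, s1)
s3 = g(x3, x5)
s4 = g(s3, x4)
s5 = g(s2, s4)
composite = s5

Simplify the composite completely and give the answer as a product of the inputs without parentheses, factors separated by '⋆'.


x1 ⋆ x2 ⋆ x6 ⋆ x3 ⋆ x5 ⋆ x4

Key point: g is associative — brackets drop, the x-order remains.
g(x2, x6) spells out as x2 ⋆ x6
g(x1, g(x2, x6)) spells out as x1 ⋆ x2 ⋆ x6
g(x3, x5) spells out as x3 ⋆ x5
g(g(x3, x5), x4) spells out as x3 ⋆ x5 ⋆ x4
g(g(x1, g(x2, x6)), g(g(x3, x5), x4)) spells out as x1 ⋆ x2 ⋆ x6 ⋆ x3 ⋆ x5 ⋆ x4


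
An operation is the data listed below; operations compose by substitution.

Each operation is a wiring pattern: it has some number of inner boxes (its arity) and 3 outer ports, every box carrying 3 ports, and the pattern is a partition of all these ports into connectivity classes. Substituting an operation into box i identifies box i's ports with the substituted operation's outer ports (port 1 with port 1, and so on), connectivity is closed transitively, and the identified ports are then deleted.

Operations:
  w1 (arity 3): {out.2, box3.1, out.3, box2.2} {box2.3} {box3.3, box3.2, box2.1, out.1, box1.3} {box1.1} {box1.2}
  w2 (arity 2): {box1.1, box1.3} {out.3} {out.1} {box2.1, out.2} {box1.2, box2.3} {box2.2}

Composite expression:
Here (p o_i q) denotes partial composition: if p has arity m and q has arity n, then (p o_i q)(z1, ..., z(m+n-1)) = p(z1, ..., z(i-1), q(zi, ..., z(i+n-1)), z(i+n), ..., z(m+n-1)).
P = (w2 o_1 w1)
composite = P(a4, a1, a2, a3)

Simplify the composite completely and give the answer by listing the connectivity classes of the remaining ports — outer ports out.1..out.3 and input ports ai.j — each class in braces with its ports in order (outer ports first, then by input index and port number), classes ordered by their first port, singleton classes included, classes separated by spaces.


{out.1} {out.2, a3.1} {out.3} {a1.1, a1.2, a2.1, a2.2, a2.3, a3.3, a4.3} {a1.3} {a3.2} {a4.1} {a4.2}

Substituting into w2 glues patterns; closure does the rest.
after w1, the pattern on (a4, a1, a2) reads {out.1, a1.1, a2.2, a2.3, a4.3} {out.2, out.3, a1.2, a2.1} {a1.3} {a4.1} {a4.2} (out.j = its outer ports)
after w2, the pattern on (a4, a1, a2, a3) reads {out.1} {out.2, a3.1} {out.3} {a1.1, a1.2, a2.1, a2.2, a2.3, a3.3, a4.3} {a1.3} {a3.2} {a4.1} {a4.2} (out.j = its outer ports)


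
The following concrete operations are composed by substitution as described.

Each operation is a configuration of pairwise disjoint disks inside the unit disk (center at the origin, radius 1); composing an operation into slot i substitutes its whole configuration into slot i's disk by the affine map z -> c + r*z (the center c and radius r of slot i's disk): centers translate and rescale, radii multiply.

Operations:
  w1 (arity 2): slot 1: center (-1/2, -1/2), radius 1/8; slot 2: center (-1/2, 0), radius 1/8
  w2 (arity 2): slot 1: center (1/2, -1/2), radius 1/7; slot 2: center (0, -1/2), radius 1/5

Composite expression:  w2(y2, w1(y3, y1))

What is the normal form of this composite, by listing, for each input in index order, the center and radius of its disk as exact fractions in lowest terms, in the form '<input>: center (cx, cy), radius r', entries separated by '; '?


y1: center (-1/10, -1/2), radius 1/40; y2: center (1/2, -1/2), radius 1/7; y3: center (-1/10, -3/5), radius 1/40

Only the slot chain above each y matters under w2; compose those maps.
input y2: applying the 1 nested substitution gives center (1/2, -1/2), radius 1/7
input y3: applying the 2 nested substitutions gives center (-1/10, -3/5), radius 1/40
input y1: applying the 2 nested substitutions gives center (-1/10, -1/2), radius 1/40


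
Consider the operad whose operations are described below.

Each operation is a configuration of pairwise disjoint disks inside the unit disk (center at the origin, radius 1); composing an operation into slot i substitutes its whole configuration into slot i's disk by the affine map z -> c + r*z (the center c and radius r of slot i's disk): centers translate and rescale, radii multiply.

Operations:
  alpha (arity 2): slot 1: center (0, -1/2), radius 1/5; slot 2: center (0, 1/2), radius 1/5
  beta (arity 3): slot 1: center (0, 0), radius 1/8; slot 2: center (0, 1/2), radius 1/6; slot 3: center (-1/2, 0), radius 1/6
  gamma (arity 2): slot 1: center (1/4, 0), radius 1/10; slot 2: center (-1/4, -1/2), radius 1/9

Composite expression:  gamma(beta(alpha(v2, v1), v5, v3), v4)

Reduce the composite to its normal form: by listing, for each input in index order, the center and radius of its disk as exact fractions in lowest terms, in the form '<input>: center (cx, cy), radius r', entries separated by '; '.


Nesting under gamma composes maps z -> c + r*z down each v-path.
v2 passes through 3 substitutions, ending at center (1/4, -1/160), radius 1/400
v1 passes through 3 substitutions, ending at center (1/4, 1/160), radius 1/400
v5 passes through 2 substitutions, ending at center (1/4, 1/20), radius 1/60
v3 passes through 2 substitutions, ending at center (1/5, 0), radius 1/60
v4 passes through 1 substitution, ending at center (-1/4, -1/2), radius 1/9

v1: center (1/4, 1/160), radius 1/400; v2: center (1/4, -1/160), radius 1/400; v3: center (1/5, 0), radius 1/60; v4: center (-1/4, -1/2), radius 1/9; v5: center (1/4, 1/20), radius 1/60


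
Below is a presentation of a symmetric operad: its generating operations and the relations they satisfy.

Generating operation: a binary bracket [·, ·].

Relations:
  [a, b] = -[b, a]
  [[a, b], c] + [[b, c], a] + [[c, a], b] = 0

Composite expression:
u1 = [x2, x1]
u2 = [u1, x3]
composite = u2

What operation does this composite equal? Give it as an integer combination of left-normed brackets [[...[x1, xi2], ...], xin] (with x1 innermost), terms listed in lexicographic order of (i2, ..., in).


-[[x1, x2], x3]

Antisymmetry and Jacobi reduce to x1-anchored left-normed brackets.
Composite bracket: [[x2, x1], x3]
Expanding via [a, b] = ab - ba: 4 signed words (2^2 = 4).
The x1-initial words carry the normal form:
  x1x2x3 appears with sign -1, giving the term -[[x1, x2], x3]


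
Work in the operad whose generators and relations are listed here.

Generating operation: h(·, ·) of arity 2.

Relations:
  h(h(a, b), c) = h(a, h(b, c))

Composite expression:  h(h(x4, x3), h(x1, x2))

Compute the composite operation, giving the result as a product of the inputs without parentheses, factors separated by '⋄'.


All parenthesizations of h agree; list the x-inputs left to right.
h(x4, x3) spells out as x4 ⋄ x3
h(x1, x2) spells out as x1 ⋄ x2
h(h(x4, x3), h(x1, x2)) spells out as x4 ⋄ x3 ⋄ x1 ⋄ x2

x4 ⋄ x3 ⋄ x1 ⋄ x2


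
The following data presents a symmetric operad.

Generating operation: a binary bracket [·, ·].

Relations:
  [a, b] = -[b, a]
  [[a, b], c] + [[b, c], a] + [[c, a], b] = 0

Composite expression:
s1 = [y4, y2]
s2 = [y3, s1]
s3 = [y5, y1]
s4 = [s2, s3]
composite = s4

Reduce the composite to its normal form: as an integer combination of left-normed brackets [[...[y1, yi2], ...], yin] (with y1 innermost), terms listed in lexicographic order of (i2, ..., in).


[[[[y1, y5], y2], y4], y3] - [[[[y1, y5], y3], y2], y4] + [[[[y1, y5], y3], y4], y2] - [[[[y1, y5], y4], y2], y3]


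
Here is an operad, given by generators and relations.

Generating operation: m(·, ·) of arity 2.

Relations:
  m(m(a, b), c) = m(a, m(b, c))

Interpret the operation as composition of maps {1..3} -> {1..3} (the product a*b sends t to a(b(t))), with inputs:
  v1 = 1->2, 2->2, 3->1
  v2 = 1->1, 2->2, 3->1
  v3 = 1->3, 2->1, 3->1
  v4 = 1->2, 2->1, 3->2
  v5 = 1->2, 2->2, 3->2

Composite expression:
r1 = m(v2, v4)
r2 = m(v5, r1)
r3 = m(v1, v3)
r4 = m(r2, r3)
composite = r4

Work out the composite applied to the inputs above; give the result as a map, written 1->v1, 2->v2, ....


1->2, 2->2, 3->2

m(v2, v4) = 1->2, 2->1, 3->2
m(v5, m(v2, v4)) = 1->2, 2->2, 3->2
m(v1, v3) = 1->1, 2->2, 3->2
m(m(v5, m(v2, v4)), m(v1, v3)) = 1->2, 2->2, 3->2


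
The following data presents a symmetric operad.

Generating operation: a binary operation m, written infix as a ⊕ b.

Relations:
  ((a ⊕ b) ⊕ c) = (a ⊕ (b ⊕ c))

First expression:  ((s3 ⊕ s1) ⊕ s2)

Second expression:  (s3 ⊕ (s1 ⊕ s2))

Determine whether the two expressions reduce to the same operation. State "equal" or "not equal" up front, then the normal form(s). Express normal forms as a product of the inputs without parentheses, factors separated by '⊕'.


equal; the common form is s3 ⊕ s1 ⊕ s2

The first expression, normalized: s3 ⊕ s1 ⊕ s2
The second expression, normalized: s3 ⊕ s1 ⊕ s2
Identical normal forms: equal.


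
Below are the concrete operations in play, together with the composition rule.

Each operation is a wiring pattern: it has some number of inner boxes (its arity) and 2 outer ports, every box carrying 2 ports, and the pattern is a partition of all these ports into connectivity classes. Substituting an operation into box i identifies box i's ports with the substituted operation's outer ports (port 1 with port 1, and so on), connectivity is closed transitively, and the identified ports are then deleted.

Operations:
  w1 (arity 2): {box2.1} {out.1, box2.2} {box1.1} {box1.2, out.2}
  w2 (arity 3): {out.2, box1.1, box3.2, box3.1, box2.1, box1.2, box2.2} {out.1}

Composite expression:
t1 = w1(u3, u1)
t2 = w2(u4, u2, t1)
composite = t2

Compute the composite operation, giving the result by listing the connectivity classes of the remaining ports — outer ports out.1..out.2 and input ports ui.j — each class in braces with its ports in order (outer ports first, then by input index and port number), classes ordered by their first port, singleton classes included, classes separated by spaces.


Reachability decides: close wires over w2-identified ports.
stage w1: inputs (u3, u1), connectivity {out.1, u1.2} {out.2, u3.2} {u1.1} {u3.1}, out.j its boundary
stage w2: inputs (u4, u2, u3, u1), connectivity {out.1} {out.2, u1.2, u2.1, u2.2, u3.2, u4.1, u4.2} {u1.1} {u3.1}, out.j its boundary

{out.1} {out.2, u1.2, u2.1, u2.2, u3.2, u4.1, u4.2} {u1.1} {u3.1}


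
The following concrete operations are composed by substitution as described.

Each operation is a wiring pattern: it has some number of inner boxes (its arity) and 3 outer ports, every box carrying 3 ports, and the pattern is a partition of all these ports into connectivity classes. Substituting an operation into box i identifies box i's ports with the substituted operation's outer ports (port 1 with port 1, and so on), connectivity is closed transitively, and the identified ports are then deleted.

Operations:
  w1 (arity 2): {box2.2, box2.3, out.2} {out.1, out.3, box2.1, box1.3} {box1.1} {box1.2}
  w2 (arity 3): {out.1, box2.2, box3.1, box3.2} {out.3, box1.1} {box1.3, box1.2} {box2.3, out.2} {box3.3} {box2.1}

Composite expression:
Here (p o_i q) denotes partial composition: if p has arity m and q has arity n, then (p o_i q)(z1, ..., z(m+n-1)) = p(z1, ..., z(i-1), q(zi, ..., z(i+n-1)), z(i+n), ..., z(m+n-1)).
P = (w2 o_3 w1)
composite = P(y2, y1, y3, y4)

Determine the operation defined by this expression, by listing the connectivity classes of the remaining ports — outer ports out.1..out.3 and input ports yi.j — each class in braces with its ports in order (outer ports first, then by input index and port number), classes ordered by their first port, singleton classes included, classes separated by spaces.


{out.1, y1.2, y3.3, y4.1, y4.2, y4.3} {out.2, y1.3} {out.3, y2.1} {y1.1} {y2.2, y2.3} {y3.1} {y3.2}

Two ports join when wires chain via w2-identified ports.
composing w1 on (y3, y4), with out.j its own outer ports: {out.1, out.3, y3.3, y4.1} {out.2, y4.2, y4.3} {y3.1} {y3.2}
composing w2 on (y2, y1, y3, y4), with out.j its own outer ports: {out.1, y1.2, y3.3, y4.1, y4.2, y4.3} {out.2, y1.3} {out.3, y2.1} {y1.1} {y2.2, y2.3} {y3.1} {y3.2}


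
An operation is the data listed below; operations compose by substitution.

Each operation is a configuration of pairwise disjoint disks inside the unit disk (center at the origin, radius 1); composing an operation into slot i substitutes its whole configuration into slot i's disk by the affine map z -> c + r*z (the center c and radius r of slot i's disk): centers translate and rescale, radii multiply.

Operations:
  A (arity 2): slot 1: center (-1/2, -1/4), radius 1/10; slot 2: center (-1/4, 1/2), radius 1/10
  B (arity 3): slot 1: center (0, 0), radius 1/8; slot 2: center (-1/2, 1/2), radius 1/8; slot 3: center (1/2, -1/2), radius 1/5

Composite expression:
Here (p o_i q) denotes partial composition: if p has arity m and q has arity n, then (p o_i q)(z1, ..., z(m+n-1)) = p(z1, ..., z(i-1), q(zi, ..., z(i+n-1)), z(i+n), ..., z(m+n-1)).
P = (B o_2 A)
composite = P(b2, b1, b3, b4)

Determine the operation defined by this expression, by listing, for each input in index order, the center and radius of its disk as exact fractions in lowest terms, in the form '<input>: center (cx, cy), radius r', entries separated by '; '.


b1: center (-9/16, 15/32), radius 1/80; b2: center (0, 0), radius 1/8; b3: center (-17/32, 9/16), radius 1/80; b4: center (1/2, -1/2), radius 1/5

Nesting under B composes maps z -> c + r*z down each b-path.
b2 passes through 1 substitution, ending at center (0, 0), radius 1/8
b1 passes through 2 substitutions, ending at center (-9/16, 15/32), radius 1/80
b3 passes through 2 substitutions, ending at center (-17/32, 9/16), radius 1/80
b4 passes through 1 substitution, ending at center (1/2, -1/2), radius 1/5


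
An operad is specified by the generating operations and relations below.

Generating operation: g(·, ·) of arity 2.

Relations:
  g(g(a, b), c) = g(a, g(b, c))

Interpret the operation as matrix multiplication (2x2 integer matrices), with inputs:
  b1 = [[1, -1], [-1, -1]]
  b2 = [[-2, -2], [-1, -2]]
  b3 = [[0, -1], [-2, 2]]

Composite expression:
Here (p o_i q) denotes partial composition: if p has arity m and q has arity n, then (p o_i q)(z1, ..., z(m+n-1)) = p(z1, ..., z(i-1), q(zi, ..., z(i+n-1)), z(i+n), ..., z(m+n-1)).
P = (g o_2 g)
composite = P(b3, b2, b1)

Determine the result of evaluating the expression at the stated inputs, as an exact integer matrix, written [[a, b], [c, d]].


g(b2, b1) = [[0, 4], [1, 3]]
g(b3, g(b2, b1)) = [[-1, -3], [2, -2]]

[[-1, -3], [2, -2]]


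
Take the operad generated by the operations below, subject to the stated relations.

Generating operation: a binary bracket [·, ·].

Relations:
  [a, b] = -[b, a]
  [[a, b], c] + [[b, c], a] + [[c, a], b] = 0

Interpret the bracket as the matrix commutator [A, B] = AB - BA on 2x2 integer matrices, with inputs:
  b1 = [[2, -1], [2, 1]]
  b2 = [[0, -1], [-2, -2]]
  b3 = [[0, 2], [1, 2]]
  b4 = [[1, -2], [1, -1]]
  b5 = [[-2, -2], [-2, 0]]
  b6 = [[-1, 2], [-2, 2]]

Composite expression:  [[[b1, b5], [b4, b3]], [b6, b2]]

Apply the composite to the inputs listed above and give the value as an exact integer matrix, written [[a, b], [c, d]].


[[384, -416], [-448, -384]]

[b1, b5] = [[6, -4], [-2, -6]]
[b4, b3] = [[-4, 0], [-4, 4]]
[[b1, b5], [b4, b3]] = [[16, -32], [64, -16]]
[b6, b2] = [[-6, -1], [-10, 6]]
[[[b1, b5], [b4, b3]], [b6, b2]] = [[384, -416], [-448, -384]]


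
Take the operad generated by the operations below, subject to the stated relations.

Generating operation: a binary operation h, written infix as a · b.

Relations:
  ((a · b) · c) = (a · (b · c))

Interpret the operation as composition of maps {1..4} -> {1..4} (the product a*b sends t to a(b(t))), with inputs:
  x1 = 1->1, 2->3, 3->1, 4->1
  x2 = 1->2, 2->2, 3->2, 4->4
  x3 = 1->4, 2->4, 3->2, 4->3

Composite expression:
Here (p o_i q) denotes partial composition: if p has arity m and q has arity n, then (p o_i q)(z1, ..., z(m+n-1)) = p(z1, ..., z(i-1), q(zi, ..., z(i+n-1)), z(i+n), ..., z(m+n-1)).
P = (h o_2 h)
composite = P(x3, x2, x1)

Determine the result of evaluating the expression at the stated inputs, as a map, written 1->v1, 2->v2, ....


1->4, 2->4, 3->4, 4->4


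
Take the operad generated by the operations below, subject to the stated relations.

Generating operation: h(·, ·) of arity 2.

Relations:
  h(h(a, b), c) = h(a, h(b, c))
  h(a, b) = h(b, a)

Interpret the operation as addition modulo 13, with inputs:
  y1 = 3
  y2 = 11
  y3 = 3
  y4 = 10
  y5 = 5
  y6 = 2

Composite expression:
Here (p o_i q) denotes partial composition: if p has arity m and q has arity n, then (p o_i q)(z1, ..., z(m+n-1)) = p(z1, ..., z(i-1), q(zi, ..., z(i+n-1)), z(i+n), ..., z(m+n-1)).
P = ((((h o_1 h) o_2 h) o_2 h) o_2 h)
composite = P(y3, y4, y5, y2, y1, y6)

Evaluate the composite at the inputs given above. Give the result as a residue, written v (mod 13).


8 (mod 13)


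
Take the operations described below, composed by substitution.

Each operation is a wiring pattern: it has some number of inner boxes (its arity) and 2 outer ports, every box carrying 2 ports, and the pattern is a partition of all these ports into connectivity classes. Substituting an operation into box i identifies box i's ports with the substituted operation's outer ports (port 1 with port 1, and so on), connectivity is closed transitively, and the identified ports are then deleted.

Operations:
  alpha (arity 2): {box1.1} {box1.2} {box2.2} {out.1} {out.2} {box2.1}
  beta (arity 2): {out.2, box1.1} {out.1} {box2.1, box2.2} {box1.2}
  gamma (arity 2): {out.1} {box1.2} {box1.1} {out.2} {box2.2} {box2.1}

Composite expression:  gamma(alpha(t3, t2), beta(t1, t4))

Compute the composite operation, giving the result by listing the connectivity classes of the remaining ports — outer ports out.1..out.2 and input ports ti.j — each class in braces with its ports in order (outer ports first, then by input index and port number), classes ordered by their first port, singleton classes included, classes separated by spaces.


{out.1} {out.2} {t1.1} {t1.2} {t2.1} {t2.2} {t3.1} {t3.2} {t4.1, t4.2}

Two ports join when wires chain via gamma-identified ports.
composing alpha on (t3, t2), with out.j its own outer ports: {out.1} {out.2} {t2.1} {t2.2} {t3.1} {t3.2}
composing beta on (t1, t4), with out.j its own outer ports: {out.1} {out.2, t1.1} {t1.2} {t4.1, t4.2}
composing gamma on (t3, t2, t1, t4), with out.j its own outer ports: {out.1} {out.2} {t1.1} {t1.2} {t2.1} {t2.2} {t3.1} {t3.2} {t4.1, t4.2}


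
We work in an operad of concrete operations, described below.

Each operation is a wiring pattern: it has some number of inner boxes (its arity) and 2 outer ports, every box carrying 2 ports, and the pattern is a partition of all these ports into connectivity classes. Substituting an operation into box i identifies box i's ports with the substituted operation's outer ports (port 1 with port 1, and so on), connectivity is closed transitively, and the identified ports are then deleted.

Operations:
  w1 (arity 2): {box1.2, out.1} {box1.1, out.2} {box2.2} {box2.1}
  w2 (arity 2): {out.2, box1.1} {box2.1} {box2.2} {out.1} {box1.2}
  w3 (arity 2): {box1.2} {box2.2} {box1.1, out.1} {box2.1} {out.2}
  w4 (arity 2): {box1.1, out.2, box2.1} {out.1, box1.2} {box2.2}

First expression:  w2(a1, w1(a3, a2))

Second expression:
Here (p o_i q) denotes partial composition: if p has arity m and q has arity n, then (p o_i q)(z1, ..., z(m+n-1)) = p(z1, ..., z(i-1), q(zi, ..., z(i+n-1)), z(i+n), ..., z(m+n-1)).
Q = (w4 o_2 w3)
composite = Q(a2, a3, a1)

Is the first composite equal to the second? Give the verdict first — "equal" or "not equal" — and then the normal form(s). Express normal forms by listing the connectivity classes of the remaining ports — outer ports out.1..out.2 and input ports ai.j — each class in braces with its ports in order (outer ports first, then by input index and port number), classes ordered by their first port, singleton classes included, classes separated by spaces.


Normal form of the first expression: {out.1} {out.2, a1.1} {a1.2} {a2.1} {a2.2} {a3.1} {a3.2}
Normal form of the second expression: {out.1, a2.2} {out.2, a2.1, a3.1} {a1.1} {a1.2} {a3.2}
The normal forms differ: not equal.

not equal — first {out.1} {out.2, a1.1} {a1.2} {a2.1} {a2.2} {a3.1} {a3.2}, second {out.1, a2.2} {out.2, a2.1, a3.1} {a1.1} {a1.2} {a3.2}


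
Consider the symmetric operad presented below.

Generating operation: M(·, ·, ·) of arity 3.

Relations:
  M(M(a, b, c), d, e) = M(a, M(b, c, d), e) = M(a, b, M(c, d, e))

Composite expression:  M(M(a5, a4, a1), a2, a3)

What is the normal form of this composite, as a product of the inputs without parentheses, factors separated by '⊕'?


Under associativity of M, the answer is the a's in reading order.
M(a5, a4, a1) reduces to a5 ⊕ a4 ⊕ a1
M(M(a5, a4, a1), a2, a3) reduces to a5 ⊕ a4 ⊕ a1 ⊕ a2 ⊕ a3

a5 ⊕ a4 ⊕ a1 ⊕ a2 ⊕ a3


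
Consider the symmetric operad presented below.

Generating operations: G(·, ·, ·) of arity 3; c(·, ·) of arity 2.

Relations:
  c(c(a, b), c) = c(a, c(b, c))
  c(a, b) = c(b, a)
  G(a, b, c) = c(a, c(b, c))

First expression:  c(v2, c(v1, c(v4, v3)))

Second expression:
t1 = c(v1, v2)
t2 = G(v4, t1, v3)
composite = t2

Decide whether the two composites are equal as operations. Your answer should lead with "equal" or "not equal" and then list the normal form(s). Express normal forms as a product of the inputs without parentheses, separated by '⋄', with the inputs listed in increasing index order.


equal; the common form is v1 ⋄ v2 ⋄ v3 ⋄ v4

The first expression, normalized: v1 ⋄ v2 ⋄ v3 ⋄ v4
The second expression, normalized: v1 ⋄ v2 ⋄ v3 ⋄ v4
Identical normal forms: equal.


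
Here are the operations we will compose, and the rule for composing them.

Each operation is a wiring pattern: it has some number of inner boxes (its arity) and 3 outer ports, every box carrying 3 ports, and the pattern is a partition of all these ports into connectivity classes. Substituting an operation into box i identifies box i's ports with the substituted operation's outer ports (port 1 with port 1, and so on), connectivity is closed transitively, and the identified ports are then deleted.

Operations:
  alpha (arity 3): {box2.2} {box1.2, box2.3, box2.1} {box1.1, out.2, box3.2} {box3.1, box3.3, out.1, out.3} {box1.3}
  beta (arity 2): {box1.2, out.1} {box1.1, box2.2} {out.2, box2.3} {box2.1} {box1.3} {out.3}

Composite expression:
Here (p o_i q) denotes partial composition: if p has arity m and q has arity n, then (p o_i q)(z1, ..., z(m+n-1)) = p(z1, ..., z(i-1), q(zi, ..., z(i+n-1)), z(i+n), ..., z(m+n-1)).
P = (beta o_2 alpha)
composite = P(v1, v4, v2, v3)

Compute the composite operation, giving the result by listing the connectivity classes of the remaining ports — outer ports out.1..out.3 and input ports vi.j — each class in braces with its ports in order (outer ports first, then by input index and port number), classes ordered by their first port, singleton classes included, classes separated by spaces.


Treat the ports identified at beta as solder joints: merge, then drop.
composing alpha on (v4, v2, v3), with out.j its own outer ports: {out.1, out.3, v3.1, v3.3} {out.2, v3.2, v4.1} {v2.1, v2.3, v4.2} {v2.2} {v4.3}
composing beta on (v1, v4, v2, v3), with out.j its own outer ports: {out.1, v1.2} {out.2, v3.1, v3.3} {out.3} {v1.1, v3.2, v4.1} {v1.3} {v2.1, v2.3, v4.2} {v2.2} {v4.3}

{out.1, v1.2} {out.2, v3.1, v3.3} {out.3} {v1.1, v3.2, v4.1} {v1.3} {v2.1, v2.3, v4.2} {v2.2} {v4.3}


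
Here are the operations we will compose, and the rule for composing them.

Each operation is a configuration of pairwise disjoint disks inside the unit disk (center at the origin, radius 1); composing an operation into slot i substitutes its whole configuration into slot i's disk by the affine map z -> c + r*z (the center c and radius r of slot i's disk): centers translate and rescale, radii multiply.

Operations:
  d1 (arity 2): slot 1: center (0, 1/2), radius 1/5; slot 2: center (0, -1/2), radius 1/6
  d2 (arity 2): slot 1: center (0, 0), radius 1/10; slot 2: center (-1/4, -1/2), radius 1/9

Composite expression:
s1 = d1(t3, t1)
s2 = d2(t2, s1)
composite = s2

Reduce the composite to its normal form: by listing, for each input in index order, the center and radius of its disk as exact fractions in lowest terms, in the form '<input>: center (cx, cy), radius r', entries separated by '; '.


t1: center (-1/4, -5/9), radius 1/54; t2: center (0, 0), radius 1/10; t3: center (-1/4, -4/9), radius 1/45


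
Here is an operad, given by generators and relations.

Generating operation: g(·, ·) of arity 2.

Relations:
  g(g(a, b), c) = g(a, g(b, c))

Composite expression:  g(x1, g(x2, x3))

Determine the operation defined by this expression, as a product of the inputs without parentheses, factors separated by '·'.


x1 · x2 · x3

Key point: g is associative — brackets drop, the x-order remains.
g(x2, x3) spells out as x2 · x3
g(x1, g(x2, x3)) spells out as x1 · x2 · x3


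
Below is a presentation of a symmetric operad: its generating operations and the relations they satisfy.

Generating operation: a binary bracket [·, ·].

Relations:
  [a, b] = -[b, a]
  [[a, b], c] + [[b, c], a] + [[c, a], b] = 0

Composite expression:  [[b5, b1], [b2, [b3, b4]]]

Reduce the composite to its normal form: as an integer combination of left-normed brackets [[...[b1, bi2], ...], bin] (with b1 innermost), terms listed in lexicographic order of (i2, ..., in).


-[[[[b1, b5], b2], b3], b4] + [[[[b1, b5], b2], b4], b3] + [[[[b1, b5], b3], b4], b2] - [[[[b1, b5], b4], b3], b2]

A multilinear Lie element is pinned by b1-initial words (b1 innermost).
Composite bracket: [[b5, b1], [b2, [b3, b4]]]
Under [a, b] = ab - ba we get 16 signed associative words (2^4 = 16).
Collect the words opening with b1:
  the word b1b5b2b3b4 carries sign -1 and contributes -[[[[b1, b5], b2], b3], b4]
  the word b1b5b2b4b3 carries sign +1 and contributes +[[[[b1, b5], b2], b4], b3]
  the word b1b5b3b4b2 carries sign +1 and contributes +[[[[b1, b5], b3], b4], b2]
  the word b1b5b4b3b2 carries sign -1 and contributes -[[[[b1, b5], b4], b3], b2]


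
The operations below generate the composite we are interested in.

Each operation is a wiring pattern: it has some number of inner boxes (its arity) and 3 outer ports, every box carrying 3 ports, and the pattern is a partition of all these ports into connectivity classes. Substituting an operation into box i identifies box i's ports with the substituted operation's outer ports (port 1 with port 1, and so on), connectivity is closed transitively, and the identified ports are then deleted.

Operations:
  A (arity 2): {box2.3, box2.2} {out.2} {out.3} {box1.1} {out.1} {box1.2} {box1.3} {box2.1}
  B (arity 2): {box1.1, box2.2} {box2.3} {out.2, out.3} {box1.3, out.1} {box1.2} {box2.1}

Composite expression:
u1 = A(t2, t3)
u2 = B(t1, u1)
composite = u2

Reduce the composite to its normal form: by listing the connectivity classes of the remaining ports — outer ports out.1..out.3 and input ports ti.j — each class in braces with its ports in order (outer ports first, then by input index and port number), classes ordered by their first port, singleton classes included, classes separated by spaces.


Treat the ports identified at B as solder joints: merge, then drop.
A over (t2, t3) gives {out.1} {out.2} {out.3} {t2.1} {t2.2} {t2.3} {t3.1} {t3.2, t3.3}, out.j being that stage's outer ports
B over (t1, t2, t3) gives {out.1, t1.3} {out.2, out.3} {t1.1} {t1.2} {t2.1} {t2.2} {t2.3} {t3.1} {t3.2, t3.3}, out.j being that stage's outer ports

{out.1, t1.3} {out.2, out.3} {t1.1} {t1.2} {t2.1} {t2.2} {t2.3} {t3.1} {t3.2, t3.3}


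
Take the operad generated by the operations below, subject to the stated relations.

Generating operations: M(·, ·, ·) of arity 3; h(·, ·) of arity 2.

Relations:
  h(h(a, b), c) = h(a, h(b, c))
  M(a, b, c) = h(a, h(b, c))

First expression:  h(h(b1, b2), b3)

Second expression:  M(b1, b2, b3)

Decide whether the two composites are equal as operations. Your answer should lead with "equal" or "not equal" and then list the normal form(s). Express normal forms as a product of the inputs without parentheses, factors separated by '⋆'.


equal; the common form is b1 ⋆ b2 ⋆ b3


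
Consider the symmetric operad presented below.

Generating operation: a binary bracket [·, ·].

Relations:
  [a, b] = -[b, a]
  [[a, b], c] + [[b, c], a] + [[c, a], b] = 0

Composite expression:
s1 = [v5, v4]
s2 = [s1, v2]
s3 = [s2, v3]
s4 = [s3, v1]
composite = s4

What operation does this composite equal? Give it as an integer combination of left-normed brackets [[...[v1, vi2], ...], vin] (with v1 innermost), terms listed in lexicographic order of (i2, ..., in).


-[[[[v1, v2], v4], v5], v3] + [[[[v1, v2], v5], v4], v3] + [[[[v1, v3], v2], v4], v5] - [[[[v1, v3], v2], v5], v4] - [[[[v1, v3], v4], v5], v2] + [[[[v1, v3], v5], v4], v2] + [[[[v1, v4], v5], v2], v3] - [[[[v1, v5], v4], v2], v3]


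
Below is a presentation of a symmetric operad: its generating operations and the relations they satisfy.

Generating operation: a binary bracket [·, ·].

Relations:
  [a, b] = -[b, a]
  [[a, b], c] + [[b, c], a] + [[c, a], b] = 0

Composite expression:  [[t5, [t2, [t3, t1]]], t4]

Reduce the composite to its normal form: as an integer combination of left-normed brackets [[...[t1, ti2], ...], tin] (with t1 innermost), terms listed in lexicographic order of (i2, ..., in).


-[[[[t1, t3], t2], t5], t4]

In the tensor algebra, words opening t1 carry the t1-anchored form.
Composite bracket: [[t5, [t2, [t3, t1]]], t4]
Applying ab - ba throughout gives 16 signed words (2^4 = 16).
Coefficients come from the t1-initial words:
  word t1t3t2t5t4 has sign -1, contributing -[[[[t1, t3], t2], t5], t4]


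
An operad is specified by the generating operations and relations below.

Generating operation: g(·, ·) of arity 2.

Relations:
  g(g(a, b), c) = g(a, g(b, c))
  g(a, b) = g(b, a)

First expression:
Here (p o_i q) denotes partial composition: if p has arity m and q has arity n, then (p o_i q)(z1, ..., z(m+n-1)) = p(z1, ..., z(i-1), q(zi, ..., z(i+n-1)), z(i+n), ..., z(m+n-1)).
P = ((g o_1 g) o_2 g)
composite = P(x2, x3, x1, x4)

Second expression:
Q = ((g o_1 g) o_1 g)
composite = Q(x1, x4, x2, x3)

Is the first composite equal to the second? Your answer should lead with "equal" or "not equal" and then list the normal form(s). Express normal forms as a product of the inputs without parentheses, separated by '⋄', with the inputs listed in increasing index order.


equal; both compose to x1 ⋄ x2 ⋄ x3 ⋄ x4


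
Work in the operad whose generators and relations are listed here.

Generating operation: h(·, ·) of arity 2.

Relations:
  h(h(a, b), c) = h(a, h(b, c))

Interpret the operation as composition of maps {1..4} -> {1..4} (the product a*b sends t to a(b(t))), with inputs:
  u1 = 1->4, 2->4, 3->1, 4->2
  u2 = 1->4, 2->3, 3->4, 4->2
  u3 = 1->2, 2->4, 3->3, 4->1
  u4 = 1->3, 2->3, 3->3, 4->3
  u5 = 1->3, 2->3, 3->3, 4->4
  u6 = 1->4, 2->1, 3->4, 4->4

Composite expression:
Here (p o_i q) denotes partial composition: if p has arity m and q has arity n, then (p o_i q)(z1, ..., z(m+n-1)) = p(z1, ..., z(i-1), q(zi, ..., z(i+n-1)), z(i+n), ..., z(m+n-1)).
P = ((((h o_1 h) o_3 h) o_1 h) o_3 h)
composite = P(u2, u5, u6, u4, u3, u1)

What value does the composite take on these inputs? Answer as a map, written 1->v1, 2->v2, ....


h(u2, u5) = 1->4, 2->4, 3->4, 4->2
h(u6, u4) = 1->4, 2->4, 3->4, 4->4
h(h(u2, u5), h(u6, u4)) = 1->2, 2->2, 3->2, 4->2
h(u3, u1) = 1->1, 2->1, 3->2, 4->4
h(h(h(u2, u5), h(u6, u4)), h(u3, u1)) = 1->2, 2->2, 3->2, 4->2

1->2, 2->2, 3->2, 4->2


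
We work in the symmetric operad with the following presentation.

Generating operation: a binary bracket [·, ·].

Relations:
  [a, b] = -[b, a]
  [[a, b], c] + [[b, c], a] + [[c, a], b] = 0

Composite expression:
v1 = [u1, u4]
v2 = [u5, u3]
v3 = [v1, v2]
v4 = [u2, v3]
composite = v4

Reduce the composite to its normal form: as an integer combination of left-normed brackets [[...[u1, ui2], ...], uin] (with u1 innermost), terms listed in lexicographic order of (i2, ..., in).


[[[[u1, u4], u3], u5], u2] - [[[[u1, u4], u5], u3], u2]


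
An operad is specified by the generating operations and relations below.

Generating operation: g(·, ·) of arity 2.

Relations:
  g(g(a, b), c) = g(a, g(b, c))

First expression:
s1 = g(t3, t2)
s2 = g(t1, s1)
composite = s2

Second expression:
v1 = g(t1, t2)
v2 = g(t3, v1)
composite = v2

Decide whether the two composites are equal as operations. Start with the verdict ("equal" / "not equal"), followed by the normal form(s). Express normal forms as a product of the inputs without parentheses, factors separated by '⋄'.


In normal form, the first expression is t1 ⋄ t3 ⋄ t2
In normal form, the second expression is t3 ⋄ t1 ⋄ t2
They disagree, so not equal.

not equal; first: t1 ⋄ t3 ⋄ t2; second: t3 ⋄ t1 ⋄ t2


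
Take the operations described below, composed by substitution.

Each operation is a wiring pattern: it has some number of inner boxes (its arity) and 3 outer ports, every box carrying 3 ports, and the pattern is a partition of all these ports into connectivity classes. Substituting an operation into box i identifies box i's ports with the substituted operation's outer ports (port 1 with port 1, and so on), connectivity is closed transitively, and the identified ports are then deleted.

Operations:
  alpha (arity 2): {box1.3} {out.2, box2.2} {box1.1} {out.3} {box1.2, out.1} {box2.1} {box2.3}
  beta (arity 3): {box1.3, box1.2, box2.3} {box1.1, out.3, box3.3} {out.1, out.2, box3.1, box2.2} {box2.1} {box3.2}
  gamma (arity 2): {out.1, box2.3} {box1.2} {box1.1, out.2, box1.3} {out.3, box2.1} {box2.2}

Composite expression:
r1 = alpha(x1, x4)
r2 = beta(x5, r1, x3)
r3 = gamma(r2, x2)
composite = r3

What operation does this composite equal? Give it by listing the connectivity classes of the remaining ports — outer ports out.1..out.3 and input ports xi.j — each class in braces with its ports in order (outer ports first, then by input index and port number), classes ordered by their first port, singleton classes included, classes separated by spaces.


After gluing at gamma, chains via deleted ports link the x-ports.
the subtree at alpha composes to {out.1, x1.2} {out.2, x4.2} {out.3} {x1.1} {x1.3} {x4.1} {x4.3} on (x1, x4); out.j = own outer ports
the subtree at beta composes to {out.1, out.2, x3.1, x4.2} {out.3, x3.3, x5.1} {x1.1} {x1.2} {x1.3} {x3.2} {x4.1} {x4.3} {x5.2, x5.3} on (x5, x1, x4, x3); out.j = own outer ports
the subtree at gamma composes to {out.1, x2.3} {out.2, x3.1, x3.3, x4.2, x5.1} {out.3, x2.1} {x1.1} {x1.2} {x1.3} {x2.2} {x3.2} {x4.1} {x4.3} {x5.2, x5.3} on (x5, x1, x4, x3, x2); out.j = own outer ports

{out.1, x2.3} {out.2, x3.1, x3.3, x4.2, x5.1} {out.3, x2.1} {x1.1} {x1.2} {x1.3} {x2.2} {x3.2} {x4.1} {x4.3} {x5.2, x5.3}


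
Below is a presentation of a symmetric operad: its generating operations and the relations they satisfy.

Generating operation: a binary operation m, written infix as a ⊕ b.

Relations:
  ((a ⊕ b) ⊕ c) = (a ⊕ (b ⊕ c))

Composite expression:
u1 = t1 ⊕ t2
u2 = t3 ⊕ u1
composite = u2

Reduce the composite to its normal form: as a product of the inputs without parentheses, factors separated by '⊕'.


t3 ⊕ t1 ⊕ t2


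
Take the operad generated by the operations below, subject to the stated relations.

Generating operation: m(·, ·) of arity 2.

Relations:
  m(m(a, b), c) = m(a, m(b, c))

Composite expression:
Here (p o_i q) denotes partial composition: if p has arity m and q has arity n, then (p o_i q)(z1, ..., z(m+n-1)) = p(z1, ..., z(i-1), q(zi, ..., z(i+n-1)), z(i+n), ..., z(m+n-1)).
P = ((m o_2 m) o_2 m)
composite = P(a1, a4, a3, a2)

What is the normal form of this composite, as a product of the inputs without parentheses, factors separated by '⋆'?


a1 ⋆ a4 ⋆ a3 ⋆ a2

Associativity of m dissolves the nesting; only the a-input order survives.
m(a4, a3) reduces to a4 ⋆ a3
m(m(a4, a3), a2) reduces to a4 ⋆ a3 ⋆ a2
m(a1, m(m(a4, a3), a2)) reduces to a1 ⋆ a4 ⋆ a3 ⋆ a2


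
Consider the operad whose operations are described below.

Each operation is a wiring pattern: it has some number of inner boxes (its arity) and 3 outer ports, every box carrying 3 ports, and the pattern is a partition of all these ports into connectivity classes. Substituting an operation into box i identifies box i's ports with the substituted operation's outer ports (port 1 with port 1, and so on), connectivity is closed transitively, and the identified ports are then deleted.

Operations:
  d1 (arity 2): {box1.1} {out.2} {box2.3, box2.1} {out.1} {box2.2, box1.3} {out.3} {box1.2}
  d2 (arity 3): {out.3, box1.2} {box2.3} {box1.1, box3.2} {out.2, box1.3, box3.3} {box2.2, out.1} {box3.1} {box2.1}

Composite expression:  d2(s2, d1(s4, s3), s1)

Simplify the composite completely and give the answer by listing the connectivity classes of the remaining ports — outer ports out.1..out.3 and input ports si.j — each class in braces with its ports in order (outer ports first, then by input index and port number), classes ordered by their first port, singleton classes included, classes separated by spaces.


Treat the ports identified at d2 as solder joints: merge, then drop.
the subtree at d1 composes to {out.1} {out.2} {out.3} {s3.1, s3.3} {s3.2, s4.3} {s4.1} {s4.2} on (s4, s3); out.j = own outer ports
the subtree at d2 composes to {out.1} {out.2, s1.3, s2.3} {out.3, s2.2} {s1.1} {s1.2, s2.1} {s3.1, s3.3} {s3.2, s4.3} {s4.1} {s4.2} on (s2, s4, s3, s1); out.j = own outer ports

{out.1} {out.2, s1.3, s2.3} {out.3, s2.2} {s1.1} {s1.2, s2.1} {s3.1, s3.3} {s3.2, s4.3} {s4.1} {s4.2}
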